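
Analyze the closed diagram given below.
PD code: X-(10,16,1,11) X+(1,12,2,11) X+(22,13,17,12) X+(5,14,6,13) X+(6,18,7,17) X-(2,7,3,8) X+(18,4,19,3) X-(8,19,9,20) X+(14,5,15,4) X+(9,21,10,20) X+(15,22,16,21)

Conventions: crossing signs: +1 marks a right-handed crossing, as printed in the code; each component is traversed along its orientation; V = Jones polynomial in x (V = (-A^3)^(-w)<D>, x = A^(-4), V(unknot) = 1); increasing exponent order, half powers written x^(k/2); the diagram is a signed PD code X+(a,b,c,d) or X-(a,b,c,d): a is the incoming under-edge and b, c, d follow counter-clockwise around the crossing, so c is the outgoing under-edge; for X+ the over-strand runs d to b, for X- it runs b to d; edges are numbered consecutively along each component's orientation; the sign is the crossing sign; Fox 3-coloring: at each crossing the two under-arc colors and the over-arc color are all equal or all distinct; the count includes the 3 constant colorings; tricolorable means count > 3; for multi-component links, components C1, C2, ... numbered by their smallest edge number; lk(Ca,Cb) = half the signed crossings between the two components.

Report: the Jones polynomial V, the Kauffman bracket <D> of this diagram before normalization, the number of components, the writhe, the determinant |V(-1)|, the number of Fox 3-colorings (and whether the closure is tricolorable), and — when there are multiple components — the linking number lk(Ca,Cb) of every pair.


Jones polynomial: V(x) = x^2 + x^4 + 2x^6
<D> = -2A^-9 - A^-1 - A^7; writhe +5
components 3, writhe +5 (11 crossings)
linking number lk(C1,C2) = +1
lk(C1,C3): +1
lk(C2,C3) = +1
3-colorings: 3 of 3^11, det 4 — not tricolorable
note: det 4 = |V(-1)|; not divisible by 3, so not tricolorable


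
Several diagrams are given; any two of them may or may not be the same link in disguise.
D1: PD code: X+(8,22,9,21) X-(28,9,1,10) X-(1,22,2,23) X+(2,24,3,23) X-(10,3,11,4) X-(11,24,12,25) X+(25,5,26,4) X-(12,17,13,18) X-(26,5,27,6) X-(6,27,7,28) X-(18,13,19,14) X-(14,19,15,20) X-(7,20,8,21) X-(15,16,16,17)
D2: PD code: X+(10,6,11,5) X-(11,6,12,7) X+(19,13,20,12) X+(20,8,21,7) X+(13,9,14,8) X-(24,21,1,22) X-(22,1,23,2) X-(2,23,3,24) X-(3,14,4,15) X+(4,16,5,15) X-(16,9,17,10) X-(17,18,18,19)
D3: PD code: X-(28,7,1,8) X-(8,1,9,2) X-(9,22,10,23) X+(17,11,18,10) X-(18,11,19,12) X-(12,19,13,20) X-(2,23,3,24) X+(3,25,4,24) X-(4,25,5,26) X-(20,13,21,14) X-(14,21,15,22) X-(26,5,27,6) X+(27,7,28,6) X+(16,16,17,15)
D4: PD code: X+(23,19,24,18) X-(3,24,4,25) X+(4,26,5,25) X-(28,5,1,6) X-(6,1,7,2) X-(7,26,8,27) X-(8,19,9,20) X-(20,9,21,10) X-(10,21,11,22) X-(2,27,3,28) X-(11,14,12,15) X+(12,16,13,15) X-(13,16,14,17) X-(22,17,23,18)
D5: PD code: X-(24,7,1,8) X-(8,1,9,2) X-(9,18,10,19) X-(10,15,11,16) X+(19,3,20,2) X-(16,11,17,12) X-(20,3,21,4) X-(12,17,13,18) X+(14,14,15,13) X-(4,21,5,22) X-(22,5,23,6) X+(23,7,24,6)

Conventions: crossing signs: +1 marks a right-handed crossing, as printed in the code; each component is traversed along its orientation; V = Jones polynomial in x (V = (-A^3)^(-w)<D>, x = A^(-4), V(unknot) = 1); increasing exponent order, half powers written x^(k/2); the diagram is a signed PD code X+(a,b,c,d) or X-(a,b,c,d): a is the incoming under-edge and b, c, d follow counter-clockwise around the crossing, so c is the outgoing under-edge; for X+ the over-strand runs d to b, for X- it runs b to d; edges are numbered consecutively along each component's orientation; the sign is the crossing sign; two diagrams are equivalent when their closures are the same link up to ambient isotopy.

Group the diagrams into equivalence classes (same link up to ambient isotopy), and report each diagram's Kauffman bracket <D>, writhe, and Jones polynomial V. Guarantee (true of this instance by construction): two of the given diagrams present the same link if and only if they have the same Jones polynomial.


classes: {D1, D3, D4, D5} | {D2}
V(D1) = x^-8 - 2x^-7 + x^-6 - 2x^-5 + 2x^-4 + x^-2  [14 crossings, <D> = A^-16 + 2A^-8 - 2A^-4 + 1 - 2A^4 + A^8, w = -8]
V(D2) = -x^-4 + x^-3 + x^-1  [12 crossings, <D> = A^-2 + A^6 - A^10, w = -2]
D3 (bracket A^-10 + 2A^-2 - 2A^2 + A^6 - 2A^10 + A^14; 14 crossings at w = -6): V = x^-8 - 2x^-7 + x^-6 - 2x^-5 + 2x^-4 + x^-2
V(D4) = x^-8 - 2x^-7 + x^-6 - 2x^-5 + 2x^-4 + x^-2  (w -8, c 14, <D> = A^-16 + 2A^-8 - 2A^-4 + 1 - 2A^4 + A^8)
V(D5) = x^-8 - 2x^-7 + x^-6 - 2x^-5 + 2x^-4 + x^-2  [12 crossings, <D> = A^-10 + 2A^-2 - 2A^2 + A^6 - 2A^10 + A^14, w = -6]
insight: V(x) takes 2 values over 5 diagrams, fixing the grouping


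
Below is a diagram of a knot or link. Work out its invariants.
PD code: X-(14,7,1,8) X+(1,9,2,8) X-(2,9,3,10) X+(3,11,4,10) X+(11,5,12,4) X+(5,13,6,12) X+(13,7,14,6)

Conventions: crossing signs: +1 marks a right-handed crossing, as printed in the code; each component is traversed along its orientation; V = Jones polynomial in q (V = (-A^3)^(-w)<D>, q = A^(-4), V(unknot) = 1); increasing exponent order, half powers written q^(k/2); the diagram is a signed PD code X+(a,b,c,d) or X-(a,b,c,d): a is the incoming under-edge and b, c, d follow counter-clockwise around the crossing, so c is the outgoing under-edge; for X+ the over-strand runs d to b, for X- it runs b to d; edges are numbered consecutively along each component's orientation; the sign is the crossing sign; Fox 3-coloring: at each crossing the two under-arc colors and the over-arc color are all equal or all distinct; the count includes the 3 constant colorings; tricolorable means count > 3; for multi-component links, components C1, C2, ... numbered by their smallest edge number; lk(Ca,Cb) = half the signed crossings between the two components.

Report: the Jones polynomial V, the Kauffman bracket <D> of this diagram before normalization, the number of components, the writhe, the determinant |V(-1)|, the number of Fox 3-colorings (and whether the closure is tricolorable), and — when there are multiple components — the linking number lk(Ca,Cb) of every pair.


V = q + q^3 - q^4
<D> = A^-7 - A^-3 - A^5 (w = +3)
1 component over 7 crossings, w = +3
9 Fox colorings among 3^7, |V(-1)| = 3: tricolorable
why: |V(-1)| = 3: so tricolorable, since 3 divides 3


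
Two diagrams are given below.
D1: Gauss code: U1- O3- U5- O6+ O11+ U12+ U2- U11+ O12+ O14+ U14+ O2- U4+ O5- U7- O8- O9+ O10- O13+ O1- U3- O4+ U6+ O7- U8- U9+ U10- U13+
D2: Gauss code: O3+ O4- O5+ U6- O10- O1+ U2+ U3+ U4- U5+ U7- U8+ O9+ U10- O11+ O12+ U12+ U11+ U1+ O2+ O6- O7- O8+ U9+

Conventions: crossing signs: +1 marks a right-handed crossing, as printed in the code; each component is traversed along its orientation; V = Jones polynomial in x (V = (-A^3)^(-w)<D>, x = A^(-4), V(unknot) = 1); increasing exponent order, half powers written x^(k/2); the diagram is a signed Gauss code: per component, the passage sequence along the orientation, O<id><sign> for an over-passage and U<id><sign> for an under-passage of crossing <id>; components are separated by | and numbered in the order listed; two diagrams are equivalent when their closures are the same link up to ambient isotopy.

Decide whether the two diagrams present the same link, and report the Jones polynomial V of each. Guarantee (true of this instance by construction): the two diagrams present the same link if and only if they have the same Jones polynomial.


same link: no
V(D1) = x^-5 - 2x^-4 + 2x^-3 - 2x^-2 + 2x^-1 - 1 + x  [14 crossings, <D> = A^-4 - 1 + 2A^4 - 2A^8 + 2A^12 - 2A^16 + A^20, w = 0]
V(D2) = 1  (w +4, c 12, <D> = A^12)
note: V(x) takes 2 values over 2 diagrams, fixing the grouping


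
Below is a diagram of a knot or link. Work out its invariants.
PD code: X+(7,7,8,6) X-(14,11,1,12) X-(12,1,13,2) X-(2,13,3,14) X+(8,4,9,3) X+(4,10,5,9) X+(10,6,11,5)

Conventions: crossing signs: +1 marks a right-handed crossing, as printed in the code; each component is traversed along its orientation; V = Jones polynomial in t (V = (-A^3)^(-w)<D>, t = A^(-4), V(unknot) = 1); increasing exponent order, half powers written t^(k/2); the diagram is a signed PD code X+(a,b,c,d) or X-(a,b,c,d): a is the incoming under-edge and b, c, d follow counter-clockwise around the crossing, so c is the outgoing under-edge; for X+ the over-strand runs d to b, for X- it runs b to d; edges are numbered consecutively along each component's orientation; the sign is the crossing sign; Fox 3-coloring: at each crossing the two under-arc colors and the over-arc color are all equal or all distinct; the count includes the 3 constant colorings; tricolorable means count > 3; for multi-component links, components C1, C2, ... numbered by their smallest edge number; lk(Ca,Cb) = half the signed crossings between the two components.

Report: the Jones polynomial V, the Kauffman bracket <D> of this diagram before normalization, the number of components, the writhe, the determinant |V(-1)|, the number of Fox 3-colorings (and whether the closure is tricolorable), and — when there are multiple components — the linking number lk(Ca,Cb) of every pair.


Jones polynomial: V(t) = -t^-3 + t^-2 - t^-1 + 3 - t + t^2 - t^3
<D> = A^-9 - A^-5 + A^-1 - 3A^3 + A^7 - A^11 + A^15; writhe +1
components 1, writhe +1 (7 crossings)
3-colorings: 27 of 3^7, det 9 — tricolorable
note: palindromic: swapping t for 1/t fixes V


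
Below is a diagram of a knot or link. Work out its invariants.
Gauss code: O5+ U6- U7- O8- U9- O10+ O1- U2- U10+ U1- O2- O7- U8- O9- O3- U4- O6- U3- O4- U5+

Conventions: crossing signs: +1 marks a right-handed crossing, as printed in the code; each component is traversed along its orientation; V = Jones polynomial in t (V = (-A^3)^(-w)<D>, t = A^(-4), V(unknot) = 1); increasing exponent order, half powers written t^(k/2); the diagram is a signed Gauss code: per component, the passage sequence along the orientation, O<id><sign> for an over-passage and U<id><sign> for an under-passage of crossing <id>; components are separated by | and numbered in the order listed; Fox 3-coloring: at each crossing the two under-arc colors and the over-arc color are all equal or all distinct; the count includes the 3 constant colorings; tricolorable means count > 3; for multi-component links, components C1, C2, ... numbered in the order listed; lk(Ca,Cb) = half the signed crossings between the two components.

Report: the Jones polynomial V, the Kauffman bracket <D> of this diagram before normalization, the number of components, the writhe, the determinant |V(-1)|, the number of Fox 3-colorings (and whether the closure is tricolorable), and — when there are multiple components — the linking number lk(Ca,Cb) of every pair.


Jones polynomial: V(t) = t^-8 - 2t^-7 + t^-6 - 2t^-5 + 2t^-4 + t^-2
<D> = A^-10 + 2A^-2 - 2A^2 + A^6 - 2A^10 + A^14; writhe -6
components 1, writhe -6 (10 crossings)
3-colorings: 27 of 3^10, det 9 — tricolorable
note: det 9 = |V(-1)|; divisible by 3, so tricolorable


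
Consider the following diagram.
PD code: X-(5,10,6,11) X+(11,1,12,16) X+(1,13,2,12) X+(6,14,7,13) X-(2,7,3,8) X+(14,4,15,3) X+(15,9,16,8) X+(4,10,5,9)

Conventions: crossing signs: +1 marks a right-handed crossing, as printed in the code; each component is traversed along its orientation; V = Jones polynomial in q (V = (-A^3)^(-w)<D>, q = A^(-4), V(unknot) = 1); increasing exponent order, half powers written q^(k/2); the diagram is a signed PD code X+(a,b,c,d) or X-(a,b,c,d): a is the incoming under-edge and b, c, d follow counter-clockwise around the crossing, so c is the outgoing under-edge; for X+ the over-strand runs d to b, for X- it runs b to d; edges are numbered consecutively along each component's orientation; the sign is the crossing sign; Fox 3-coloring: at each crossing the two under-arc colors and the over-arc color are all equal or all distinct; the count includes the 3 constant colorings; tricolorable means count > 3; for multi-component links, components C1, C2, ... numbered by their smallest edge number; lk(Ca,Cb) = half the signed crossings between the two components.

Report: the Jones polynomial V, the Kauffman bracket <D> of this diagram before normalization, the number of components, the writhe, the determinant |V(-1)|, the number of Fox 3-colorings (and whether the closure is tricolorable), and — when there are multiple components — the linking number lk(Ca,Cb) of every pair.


V = q - q^2 + 2q^3 - q^4 + q^5 - q^6
<D> = -A^-12 + A^-8 - A^-4 + 2 - A^4 + A^8 (w = +4)
1 component over 8 crossings, w = +4
3 Fox colorings among 3^8, |V(-1)| = 7: not tricolorable
why: the span of V is 5, forcing >= 5 crossings in any diagram


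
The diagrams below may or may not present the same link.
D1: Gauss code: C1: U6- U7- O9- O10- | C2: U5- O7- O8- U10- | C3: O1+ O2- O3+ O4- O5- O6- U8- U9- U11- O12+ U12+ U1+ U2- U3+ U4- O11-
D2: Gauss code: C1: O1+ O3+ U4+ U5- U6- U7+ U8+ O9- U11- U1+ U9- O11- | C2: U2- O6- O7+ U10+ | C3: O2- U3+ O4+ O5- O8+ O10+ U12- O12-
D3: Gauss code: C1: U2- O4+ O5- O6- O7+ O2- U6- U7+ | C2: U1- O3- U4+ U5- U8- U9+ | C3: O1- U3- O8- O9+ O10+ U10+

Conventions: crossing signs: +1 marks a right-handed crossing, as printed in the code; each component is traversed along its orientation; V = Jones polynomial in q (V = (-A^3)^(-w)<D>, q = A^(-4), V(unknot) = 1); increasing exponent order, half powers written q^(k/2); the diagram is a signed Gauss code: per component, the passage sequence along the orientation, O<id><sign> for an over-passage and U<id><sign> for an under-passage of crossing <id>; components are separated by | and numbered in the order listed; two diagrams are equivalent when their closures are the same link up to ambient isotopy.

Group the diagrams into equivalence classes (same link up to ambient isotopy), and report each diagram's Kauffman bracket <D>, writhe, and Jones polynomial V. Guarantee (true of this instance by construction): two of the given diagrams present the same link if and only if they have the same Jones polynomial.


equivalence classes: {D1} | {D2} | {D3}
D1 (bracket A^-10 + A^-2 + 2A^6; 12 crossings at w = -6): V = 2q^-6 + q^-4 + q^-2
V(D2) = 1 + q + q^2 + q^3  [12 crossings, <D> = A^-12 + A^-8 + A^-4 + 1, w = 0]
V(D3) = q^-3 + q^-2 + q^-1 + 1  (w -2, c 10, <D> = A^-6 + A^-2 + A^2 + A^6)
observation: V(q) takes 3 values over 3 diagrams, fixing the grouping


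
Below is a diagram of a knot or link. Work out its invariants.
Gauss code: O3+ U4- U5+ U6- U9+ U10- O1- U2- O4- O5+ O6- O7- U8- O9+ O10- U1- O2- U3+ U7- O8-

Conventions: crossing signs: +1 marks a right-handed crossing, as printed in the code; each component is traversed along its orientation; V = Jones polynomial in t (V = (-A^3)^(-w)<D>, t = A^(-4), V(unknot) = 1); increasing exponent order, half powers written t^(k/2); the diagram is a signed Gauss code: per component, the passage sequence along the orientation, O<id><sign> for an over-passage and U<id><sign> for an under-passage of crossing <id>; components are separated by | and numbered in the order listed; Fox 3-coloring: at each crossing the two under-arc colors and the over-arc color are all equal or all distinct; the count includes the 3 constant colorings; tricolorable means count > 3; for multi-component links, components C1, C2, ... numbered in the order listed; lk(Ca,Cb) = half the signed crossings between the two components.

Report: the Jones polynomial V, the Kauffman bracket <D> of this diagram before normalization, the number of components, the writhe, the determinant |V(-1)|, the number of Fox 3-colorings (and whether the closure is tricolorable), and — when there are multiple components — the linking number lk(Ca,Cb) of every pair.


Jones polynomial: V(t) = -t^-6 + t^-5 - t^-4 + 2t^-3 - t^-2 + t^-1
<D> = A^-8 - A^-4 + 2 - A^4 + A^8 - A^12; writhe -4
components 1, writhe -4 (10 crossings)
3-colorings: 3 of 3^10, det 7 — not tricolorable
note: |V(-1)| = 7: so not tricolorable, since 3 does not divide 7


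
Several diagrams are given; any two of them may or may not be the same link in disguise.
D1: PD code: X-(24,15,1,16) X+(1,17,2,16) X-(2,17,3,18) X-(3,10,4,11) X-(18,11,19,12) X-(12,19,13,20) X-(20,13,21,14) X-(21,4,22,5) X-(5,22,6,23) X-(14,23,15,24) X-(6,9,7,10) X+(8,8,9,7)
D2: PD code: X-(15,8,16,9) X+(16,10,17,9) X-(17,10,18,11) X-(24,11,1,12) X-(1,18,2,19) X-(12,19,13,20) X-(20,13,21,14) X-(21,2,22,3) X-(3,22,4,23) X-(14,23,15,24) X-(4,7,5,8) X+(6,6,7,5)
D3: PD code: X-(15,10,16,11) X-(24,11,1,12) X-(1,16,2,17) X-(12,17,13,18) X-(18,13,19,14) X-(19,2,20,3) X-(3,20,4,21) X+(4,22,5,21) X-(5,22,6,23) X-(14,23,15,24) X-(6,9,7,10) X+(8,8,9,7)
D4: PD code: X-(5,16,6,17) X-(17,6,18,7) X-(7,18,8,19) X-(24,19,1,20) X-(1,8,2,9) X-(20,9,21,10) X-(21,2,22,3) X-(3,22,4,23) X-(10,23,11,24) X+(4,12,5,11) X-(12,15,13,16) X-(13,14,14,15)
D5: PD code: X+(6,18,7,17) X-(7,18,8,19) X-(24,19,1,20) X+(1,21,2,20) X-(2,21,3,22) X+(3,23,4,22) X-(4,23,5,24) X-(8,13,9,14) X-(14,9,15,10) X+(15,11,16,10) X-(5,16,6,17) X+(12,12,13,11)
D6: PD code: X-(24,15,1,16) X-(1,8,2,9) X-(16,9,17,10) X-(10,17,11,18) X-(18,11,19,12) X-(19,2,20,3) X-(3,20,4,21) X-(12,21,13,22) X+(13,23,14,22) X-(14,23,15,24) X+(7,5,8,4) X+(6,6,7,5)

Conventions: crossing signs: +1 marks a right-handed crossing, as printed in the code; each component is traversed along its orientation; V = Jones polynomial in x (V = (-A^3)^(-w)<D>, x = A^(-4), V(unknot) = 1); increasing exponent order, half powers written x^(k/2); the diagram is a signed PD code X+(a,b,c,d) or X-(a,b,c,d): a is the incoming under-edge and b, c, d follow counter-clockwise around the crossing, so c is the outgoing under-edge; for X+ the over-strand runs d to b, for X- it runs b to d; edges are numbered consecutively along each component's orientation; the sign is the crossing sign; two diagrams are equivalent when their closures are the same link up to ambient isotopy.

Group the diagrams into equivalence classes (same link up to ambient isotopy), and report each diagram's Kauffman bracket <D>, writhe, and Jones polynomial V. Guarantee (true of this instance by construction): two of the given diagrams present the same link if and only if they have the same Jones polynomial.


grouping into links: {D1, D2, D3, D4, D6} | {D5}
V(D1) = -x^-8 + x^-5 + x^-3  (w -8, c 12, <D> = A^-12 + A^-4 - A^8)
V(D2) = -x^-8 + x^-5 + x^-3  (w -8, c 12, <D> = A^-12 + A^-4 - A^8)
V(D3) = -x^-8 + x^-5 + x^-3  (w -8, c 12, <D> = A^-12 + A^-4 - A^8)
V(D4) = -x^-8 + x^-5 + x^-3  [12 crossings, <D> = A^-18 + A^-10 - A^2, w = -10]
D5 (bracket A^-6; 12 crossings at w = -2): V = 1
D6 (bracket A^-6 + A^2 - A^14; 12 crossings at w = -6): V = -x^-8 + x^-5 + x^-3
why: V(x) takes 2 values over 6 diagrams, fixing the grouping


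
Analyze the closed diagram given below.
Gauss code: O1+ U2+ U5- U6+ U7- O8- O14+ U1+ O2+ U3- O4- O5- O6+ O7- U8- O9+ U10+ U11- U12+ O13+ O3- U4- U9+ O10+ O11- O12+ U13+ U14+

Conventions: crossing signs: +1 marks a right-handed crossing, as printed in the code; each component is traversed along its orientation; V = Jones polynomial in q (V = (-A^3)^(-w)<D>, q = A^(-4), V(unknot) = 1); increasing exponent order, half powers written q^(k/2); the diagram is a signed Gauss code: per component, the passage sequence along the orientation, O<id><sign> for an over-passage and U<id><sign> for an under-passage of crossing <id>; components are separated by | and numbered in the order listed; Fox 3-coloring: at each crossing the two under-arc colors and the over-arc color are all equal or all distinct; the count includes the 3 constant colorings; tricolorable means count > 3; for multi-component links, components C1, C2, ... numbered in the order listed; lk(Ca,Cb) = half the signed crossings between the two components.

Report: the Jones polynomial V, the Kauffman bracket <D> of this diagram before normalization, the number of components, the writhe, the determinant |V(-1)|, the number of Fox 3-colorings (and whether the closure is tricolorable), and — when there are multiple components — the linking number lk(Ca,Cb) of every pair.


V(q) = -q^-2 + 3q^-1 - 4 + 6q - 6q^2 + 6q^3 - 5q^4 + 3q^5 - q^6
bracket: -A^-18 + 3A^-14 - 5A^-10 + 6A^-6 - 6A^-2 + 6A^2 - 4A^6 + 3A^10 - A^14, w = +2
1 component, writhe +2, over 14 crossings
det 35, colorings 3 of 3^14 — not tricolorable
observation: det 35 = |V(-1)|; not divisible by 3, so not tricolorable


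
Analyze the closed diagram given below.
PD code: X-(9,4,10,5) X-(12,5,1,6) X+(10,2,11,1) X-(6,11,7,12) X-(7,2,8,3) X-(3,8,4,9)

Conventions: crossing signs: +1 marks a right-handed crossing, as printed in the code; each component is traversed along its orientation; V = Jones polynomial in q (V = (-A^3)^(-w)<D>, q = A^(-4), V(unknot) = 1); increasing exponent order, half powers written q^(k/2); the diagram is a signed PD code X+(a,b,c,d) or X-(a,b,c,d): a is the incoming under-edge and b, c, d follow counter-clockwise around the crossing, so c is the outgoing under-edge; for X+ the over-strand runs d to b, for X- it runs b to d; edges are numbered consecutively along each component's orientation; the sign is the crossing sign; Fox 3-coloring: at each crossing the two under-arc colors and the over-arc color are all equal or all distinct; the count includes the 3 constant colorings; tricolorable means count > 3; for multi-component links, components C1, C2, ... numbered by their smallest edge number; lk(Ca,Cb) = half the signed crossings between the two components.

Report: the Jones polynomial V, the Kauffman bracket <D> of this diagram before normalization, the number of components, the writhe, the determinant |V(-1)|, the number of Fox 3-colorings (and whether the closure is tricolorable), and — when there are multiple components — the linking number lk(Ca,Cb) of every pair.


V(q) = -q^-6 + q^-5 - q^-4 + 2q^-3 - q^-2 + q^-1
bracket: A^-8 - A^-4 + 2 - A^4 + A^8 - A^12, w = -4
1 component, writhe -4, over 6 crossings
det 7, colorings 3 of 3^6 — not tricolorable
observation: w = -4 (over 6 crossings) is diagram-only; (-A^3)^(4) removes it from V


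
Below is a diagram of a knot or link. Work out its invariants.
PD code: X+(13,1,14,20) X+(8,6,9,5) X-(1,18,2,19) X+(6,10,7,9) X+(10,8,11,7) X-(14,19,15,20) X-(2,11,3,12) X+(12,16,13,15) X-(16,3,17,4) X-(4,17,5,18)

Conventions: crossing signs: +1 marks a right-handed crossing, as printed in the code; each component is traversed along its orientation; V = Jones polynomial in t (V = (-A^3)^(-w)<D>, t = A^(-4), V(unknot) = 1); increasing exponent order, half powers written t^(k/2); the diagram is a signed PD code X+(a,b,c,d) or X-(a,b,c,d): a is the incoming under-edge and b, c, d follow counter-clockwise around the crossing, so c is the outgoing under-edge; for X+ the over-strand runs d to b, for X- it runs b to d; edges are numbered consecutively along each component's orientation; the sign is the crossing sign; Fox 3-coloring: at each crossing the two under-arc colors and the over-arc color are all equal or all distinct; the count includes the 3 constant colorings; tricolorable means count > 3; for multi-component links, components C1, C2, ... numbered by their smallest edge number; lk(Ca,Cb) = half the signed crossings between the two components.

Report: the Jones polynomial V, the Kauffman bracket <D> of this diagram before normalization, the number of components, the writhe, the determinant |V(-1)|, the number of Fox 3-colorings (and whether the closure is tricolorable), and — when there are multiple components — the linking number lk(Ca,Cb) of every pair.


Jones polynomial: V(t) = -t^-3 + t^-2 - t^-1 + 3 - t + t^2 - t^3
<D> = -A^-12 + A^-8 - A^-4 + 3 - A^4 + A^8 - A^12; writhe 0
components 1, writhe 0 (10 crossings)
3-colorings: 27 of 3^10, det 9 — tricolorable
note: |V(-1)| = 9: so tricolorable, since 3 divides 9


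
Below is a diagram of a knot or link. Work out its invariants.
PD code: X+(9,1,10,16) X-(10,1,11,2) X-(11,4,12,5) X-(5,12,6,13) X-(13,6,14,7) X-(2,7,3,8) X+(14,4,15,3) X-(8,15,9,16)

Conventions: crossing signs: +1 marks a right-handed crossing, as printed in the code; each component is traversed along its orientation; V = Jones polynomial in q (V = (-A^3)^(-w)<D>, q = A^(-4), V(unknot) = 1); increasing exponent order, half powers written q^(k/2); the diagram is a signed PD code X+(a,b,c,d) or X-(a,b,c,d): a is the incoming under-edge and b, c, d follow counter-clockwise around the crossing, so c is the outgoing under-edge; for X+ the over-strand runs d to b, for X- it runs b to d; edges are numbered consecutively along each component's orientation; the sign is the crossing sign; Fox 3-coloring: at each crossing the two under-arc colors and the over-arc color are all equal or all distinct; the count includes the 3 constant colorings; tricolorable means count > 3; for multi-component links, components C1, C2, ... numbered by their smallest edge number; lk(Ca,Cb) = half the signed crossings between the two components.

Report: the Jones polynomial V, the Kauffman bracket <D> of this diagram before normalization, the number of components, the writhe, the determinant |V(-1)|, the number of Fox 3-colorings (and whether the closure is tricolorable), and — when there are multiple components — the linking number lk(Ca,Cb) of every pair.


V = -q^-6 + q^-5 - q^-4 + 2q^-3 - q^-2 + q^-1
<D> = A^-8 - A^-4 + 2 - A^4 + A^8 - A^12 (w = -4)
1 component over 8 crossings, w = -4
3 Fox colorings among 3^8, |V(-1)| = 7: not tricolorable
why: V spans 5 powers of q: at least 5 crossings in any diagram


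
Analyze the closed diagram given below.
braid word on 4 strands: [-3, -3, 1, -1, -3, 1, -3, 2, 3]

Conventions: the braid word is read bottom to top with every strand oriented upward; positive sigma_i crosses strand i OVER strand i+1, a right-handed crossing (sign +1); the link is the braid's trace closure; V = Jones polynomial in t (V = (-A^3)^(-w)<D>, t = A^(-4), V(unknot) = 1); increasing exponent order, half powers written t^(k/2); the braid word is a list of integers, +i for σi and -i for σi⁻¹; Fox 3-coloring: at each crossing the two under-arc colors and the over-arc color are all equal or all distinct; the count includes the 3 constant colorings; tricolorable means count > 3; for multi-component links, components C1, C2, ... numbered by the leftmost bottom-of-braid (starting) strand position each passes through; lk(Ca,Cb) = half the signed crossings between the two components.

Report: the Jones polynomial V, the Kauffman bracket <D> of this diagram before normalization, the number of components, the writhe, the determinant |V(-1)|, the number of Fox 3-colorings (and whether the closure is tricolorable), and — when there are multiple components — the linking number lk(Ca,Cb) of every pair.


V(t) = -t^-4 + t^-3 + t^-1
bracket: -A - A^9 + A^13, w = -1
1 component, writhe -1, over 9 crossings
det 3, colorings 9 of 3^9 — tricolorable
observation: w = -1 shifts under R1 moves; the (-A^3)^(1) factor cancels that in V


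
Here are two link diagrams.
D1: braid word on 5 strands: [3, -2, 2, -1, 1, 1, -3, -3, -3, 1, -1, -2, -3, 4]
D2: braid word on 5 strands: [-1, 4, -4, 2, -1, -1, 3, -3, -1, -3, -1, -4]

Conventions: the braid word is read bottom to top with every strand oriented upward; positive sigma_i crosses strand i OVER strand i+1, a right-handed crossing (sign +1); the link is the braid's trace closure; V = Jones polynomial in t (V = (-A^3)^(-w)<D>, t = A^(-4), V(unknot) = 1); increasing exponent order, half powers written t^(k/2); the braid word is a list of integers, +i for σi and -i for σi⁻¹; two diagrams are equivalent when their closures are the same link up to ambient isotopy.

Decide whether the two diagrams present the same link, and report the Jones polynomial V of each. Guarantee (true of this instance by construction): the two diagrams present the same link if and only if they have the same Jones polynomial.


same link: no
V(D1) = -t^-4 + t^-3 + t^-1  [14 crossings, <D> = A^-2 + A^6 - A^10, w = -2]
V(D2) = -t^-7 + t^-6 - t^-5 + t^-4 + t^-2  [12 crossings, <D> = A^-10 + A^-2 - A^2 + A^6 - A^10, w = -6]
insight: V(t) takes 2 values over 2 diagrams, fixing the grouping


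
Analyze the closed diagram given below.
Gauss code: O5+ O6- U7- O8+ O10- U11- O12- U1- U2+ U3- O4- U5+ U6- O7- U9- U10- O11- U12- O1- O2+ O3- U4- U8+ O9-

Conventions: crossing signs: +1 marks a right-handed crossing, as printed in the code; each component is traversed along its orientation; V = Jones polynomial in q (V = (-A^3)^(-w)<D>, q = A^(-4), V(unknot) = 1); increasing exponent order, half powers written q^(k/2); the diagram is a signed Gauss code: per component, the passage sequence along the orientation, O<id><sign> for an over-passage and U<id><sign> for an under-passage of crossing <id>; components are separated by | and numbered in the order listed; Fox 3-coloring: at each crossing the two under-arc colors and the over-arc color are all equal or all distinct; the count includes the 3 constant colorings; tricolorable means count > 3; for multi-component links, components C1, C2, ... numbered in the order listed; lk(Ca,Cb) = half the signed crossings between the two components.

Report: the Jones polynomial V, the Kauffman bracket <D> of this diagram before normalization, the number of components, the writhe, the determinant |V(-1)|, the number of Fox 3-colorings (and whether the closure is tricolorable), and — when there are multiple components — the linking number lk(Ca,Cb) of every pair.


V = -q^-9 + q^-8 - 2q^-7 + 3q^-6 - 2q^-5 + 2q^-4 - q^-3 + q^-2
<D> = A^-10 - A^-6 + 2A^-2 - 2A^2 + 3A^6 - 2A^10 + A^14 - A^18 (w = -6)
1 component over 12 crossings, w = -6
3 Fox colorings among 3^12, |V(-1)| = 13: not tricolorable
why: V spans 7 powers of q: at least 7 crossings in any diagram


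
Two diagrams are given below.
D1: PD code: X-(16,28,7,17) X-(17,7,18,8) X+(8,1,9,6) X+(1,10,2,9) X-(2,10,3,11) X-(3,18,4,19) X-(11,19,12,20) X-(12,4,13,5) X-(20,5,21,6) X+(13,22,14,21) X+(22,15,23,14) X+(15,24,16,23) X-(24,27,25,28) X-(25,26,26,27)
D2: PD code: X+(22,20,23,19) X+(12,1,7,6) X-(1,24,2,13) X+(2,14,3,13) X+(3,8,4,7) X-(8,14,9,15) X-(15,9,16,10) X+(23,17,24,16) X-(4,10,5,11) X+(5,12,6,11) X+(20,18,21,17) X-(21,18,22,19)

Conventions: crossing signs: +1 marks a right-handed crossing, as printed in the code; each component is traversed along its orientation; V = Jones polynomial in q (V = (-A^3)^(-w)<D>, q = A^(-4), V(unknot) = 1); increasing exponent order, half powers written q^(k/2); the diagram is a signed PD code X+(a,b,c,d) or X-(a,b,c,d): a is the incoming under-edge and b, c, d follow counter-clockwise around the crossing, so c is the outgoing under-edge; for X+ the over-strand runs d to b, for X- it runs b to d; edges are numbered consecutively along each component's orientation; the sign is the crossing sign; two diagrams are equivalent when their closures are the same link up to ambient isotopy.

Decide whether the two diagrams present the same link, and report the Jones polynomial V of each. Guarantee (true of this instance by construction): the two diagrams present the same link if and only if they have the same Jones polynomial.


equivalent: no
D1 (bracket A^-12 + A^-8 + A^-4 + 1; 14 crossings at w = -4): V = q^-3 + q^-2 + q^-1 + 1
D2 (bracket A^-2 + 2A^6 + A^14; 12 crossings at w = +2): V = q^-2 + 2 + q^2
key observation: V(q) takes 2 values over 2 diagrams, fixing the grouping


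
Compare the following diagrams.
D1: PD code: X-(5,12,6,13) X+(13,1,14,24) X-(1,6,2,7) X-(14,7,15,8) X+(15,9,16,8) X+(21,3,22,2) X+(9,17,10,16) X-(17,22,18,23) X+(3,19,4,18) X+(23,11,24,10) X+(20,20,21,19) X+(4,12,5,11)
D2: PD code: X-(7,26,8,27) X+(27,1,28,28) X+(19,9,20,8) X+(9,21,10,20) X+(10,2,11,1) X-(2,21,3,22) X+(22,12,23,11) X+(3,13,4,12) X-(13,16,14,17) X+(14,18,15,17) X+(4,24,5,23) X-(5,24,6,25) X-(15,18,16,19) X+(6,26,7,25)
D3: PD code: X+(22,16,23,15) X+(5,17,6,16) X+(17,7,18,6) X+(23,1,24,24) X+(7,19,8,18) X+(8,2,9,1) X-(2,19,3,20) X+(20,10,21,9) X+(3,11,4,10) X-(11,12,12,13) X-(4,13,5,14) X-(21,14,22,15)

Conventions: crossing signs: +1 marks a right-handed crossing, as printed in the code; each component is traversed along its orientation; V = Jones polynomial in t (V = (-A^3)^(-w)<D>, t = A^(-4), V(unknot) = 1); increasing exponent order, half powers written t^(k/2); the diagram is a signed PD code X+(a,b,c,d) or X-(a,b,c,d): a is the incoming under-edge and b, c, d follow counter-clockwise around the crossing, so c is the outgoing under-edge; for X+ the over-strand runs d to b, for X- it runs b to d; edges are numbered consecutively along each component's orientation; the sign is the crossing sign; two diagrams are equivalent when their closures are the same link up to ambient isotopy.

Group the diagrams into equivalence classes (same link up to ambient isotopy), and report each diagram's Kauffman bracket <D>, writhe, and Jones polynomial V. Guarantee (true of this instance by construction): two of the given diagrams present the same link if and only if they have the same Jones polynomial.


grouping into links: {D1} | {D2, D3}
V(D1) = t^-1 - 2 + 3t - 3t^2 + 4t^3 - 3t^4 + 2t^5 - t^6  (w +4, c 12, <D> = -A^-12 + 2A^-8 - 3A^-4 + 4 - 3A^4 + 3A^8 - 2A^12 + A^16)
V(D2) = t - t^2 + 2t^3 - t^4 + t^5 - t^6  [14 crossings, <D> = -A^-12 + A^-8 - A^-4 + 2 - A^4 + A^8, w = +4]
V(D3) = t - t^2 + 2t^3 - t^4 + t^5 - t^6  (w +4, c 12, <D> = -A^-12 + A^-8 - A^-4 + 2 - A^4 + A^8)
key observation: V(t) takes 2 values over 3 diagrams, fixing the grouping


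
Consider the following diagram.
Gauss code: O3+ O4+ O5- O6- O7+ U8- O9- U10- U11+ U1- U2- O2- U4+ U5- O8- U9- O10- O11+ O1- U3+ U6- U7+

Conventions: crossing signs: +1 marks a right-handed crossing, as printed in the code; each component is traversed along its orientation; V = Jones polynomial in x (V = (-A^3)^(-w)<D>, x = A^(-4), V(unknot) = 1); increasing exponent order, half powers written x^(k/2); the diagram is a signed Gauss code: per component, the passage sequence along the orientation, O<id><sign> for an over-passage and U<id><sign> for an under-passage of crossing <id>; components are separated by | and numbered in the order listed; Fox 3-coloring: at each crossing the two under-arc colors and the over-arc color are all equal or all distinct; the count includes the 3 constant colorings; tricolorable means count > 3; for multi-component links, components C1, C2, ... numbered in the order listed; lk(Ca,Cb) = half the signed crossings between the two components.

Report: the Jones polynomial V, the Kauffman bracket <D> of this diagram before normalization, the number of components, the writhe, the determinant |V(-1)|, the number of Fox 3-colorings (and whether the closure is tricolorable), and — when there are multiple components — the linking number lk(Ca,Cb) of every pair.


Jones polynomial: V(x) = -x^-4 + x^-3 + x^-1
<D> = -A^-5 - A^3 + A^7; writhe -3
components 1, writhe -3 (11 crossings)
3-colorings: 9 of 3^11, det 3 — tricolorable
note: V spans 3 powers of x: at least 3 crossings in any diagram


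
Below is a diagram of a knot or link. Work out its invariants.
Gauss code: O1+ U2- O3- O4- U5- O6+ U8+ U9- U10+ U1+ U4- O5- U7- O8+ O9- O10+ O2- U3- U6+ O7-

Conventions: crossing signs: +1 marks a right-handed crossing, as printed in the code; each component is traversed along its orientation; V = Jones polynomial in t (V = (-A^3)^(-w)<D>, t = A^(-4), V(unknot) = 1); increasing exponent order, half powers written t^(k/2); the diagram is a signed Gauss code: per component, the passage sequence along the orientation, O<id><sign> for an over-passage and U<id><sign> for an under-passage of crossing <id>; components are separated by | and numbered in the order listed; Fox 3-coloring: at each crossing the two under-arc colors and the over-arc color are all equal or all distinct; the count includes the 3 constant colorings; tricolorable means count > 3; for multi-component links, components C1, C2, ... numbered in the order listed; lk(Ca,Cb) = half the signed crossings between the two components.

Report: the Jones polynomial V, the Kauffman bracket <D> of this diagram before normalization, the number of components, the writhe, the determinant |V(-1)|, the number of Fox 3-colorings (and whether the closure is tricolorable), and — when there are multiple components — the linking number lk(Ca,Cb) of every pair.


V(t) = t^-5 - 2t^-4 + 2t^-3 - 2t^-2 + 2t^-1 - 1 + t
bracket: A^-10 - A^-6 + 2A^-2 - 2A^2 + 2A^6 - 2A^10 + A^14, w = -2
1 component, writhe -2, over 10 crossings
det 11, colorings 3 of 3^10 — not tricolorable
observation: det 11 = |V(-1)|; not divisible by 3, so not tricolorable


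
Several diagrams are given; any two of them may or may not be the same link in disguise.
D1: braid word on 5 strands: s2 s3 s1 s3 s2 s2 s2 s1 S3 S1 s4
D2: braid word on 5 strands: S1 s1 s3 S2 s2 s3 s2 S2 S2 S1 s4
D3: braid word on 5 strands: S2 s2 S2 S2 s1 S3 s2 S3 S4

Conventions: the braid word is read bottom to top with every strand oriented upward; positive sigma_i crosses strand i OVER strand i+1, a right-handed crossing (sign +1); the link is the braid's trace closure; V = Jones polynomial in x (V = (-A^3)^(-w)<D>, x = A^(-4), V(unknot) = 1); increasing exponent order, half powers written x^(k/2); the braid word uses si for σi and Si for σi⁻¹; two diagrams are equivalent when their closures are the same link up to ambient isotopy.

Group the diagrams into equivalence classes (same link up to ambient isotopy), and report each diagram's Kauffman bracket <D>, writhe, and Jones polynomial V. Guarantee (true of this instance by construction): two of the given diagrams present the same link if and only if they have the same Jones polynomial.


classes: {D1} | {D2} | {D3}
V(D1) = -x^(3/2) + x^(5/2) - 2x^(7/2) + 2x^(9/2) - 2x^(11/2) + x^(13/2) - x^(15/2)  [11 crossings, <D> = A^-9 - A^-5 + 2A^-1 - 2A^3 + 2A^7 - A^11 + A^15, w = +7]
D2 (bracket A^-7 + A; 11 crossings at w = +1): V = -x^(1/2) - x^(5/2)
V(D3) = -x^(-9/2) - x^(-5/2) + x^(-3/2) - x^(-1/2)  [9 crossings, <D> = A^-7 - A^-3 + A + A^9, w = -3]
note: V(x) takes 3 values over 3 diagrams, fixing the grouping


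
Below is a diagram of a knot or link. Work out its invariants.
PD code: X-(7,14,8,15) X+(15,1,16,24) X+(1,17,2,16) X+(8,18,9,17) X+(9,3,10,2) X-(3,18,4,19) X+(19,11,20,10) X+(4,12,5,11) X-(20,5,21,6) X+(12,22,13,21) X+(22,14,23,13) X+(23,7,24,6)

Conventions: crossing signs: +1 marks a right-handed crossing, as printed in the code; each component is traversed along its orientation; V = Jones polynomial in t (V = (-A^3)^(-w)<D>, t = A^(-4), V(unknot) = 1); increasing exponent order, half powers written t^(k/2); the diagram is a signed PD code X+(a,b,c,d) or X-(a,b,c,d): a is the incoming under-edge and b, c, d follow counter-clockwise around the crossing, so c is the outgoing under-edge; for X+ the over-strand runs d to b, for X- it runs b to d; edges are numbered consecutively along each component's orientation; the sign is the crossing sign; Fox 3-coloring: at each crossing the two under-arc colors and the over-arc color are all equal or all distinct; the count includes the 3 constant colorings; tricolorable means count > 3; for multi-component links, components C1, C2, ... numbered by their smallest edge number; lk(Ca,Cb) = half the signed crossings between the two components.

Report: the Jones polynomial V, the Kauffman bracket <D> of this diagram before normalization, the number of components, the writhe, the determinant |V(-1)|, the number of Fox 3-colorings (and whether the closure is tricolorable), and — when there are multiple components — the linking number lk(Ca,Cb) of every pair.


V(t) = t^2 + 2t^4 - 2t^5 + t^6 - 2t^7 + t^8
bracket: A^-14 - 2A^-10 + A^-6 - 2A^-2 + 2A^2 + A^10, w = +6
1 component, writhe +6, over 12 crossings
det 9, colorings 27 of 3^12 — tricolorable
observation: w = +6 (over 12 crossings) is diagram-only; (-A^3)^(-6) removes it from V


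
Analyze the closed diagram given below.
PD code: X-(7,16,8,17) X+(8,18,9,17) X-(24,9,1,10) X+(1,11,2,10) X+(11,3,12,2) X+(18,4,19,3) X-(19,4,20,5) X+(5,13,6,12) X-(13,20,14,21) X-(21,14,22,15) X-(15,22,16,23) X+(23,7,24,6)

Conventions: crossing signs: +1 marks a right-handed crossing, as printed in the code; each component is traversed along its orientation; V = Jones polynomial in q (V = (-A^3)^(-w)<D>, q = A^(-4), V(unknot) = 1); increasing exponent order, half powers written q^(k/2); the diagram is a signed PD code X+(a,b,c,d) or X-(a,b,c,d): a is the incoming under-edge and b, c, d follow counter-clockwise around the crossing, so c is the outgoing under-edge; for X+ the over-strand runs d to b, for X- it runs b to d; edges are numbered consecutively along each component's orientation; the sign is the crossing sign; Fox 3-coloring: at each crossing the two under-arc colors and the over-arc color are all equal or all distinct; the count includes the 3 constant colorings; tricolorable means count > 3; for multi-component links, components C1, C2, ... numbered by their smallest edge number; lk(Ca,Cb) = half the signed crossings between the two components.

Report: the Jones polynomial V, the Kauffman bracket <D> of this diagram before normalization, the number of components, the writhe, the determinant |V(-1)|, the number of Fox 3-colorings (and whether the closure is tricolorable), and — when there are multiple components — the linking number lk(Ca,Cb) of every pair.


V = -q^-3 + q^-2 - q^-1 + 3 - q + q^2 - q^3
<D> = -A^-12 + A^-8 - A^-4 + 3 - A^4 + A^8 - A^12 (w = 0)
1 component over 12 crossings, w = 0
27 Fox colorings among 3^12, |V(-1)| = 9: tricolorable
why: the span of V is 6, forcing >= 6 crossings in any diagram
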